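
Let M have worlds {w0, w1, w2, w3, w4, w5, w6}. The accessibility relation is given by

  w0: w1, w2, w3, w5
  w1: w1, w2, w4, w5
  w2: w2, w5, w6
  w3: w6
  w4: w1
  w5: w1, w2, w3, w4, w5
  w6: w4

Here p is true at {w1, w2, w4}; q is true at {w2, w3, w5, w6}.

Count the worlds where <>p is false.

w0: successors {w1, w2, w3, w5}; p there: w1:T, w2:T, w3:F, w5:F. ✓
w1: successors {w1, w2, w4, w5}; p there: w1:T, w2:T, w4:T, w5:F. ✓
w2: successors {w2, w5, w6}; p there: w2:T, w5:F, w6:F. ✓
w3: successors {w6}; p there: w6:F. ✗
w4: successors {w1}; p there: w1:T. ✓
w5: successors {w1, w2, w3, w4, w5}; p there: w1:T, w2:T, w3:F, w4:T, w5:F. ✓
w6: successors {w4}; p there: w4:T. ✓
Satisfying worlds: {w0, w1, w2, w4, w5, w6}.
So <>p fails at the other 1 world.

1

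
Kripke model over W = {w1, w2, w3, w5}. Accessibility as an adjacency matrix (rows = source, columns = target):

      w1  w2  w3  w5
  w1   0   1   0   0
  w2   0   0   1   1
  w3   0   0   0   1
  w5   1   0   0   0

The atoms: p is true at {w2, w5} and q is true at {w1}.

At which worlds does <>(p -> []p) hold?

w1: successors {w2}; p -> []p there: w2:F. ✗
w2: successors {w3, w5}; p -> []p there: w3:T, w5:F. ✓
w3: successors {w5}; p -> []p there: w5:F. ✗
w5: successors {w1}; p -> []p there: w1:T. ✓

{w2, w5}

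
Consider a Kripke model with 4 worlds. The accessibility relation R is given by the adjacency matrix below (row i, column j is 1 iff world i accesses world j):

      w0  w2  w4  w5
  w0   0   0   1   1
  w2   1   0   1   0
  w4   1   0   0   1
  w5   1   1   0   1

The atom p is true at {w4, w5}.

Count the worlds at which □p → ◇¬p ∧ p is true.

3

w0: □p is T, ◇¬p ∧ p is F. ✗
w2: □p is F, ◇¬p ∧ p is F. ✓
w4: □p is F, ◇¬p ∧ p is T. ✓
w5: □p is F, ◇¬p ∧ p is T. ✓
Satisfying worlds: {w2, w4, w5}.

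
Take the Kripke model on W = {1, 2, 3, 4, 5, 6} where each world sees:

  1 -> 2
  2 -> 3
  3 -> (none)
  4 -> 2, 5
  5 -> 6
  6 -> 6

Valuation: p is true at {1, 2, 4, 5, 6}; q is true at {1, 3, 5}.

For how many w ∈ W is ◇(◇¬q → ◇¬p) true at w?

1: successors {2}; ◇¬q → ◇¬p there: 2:T. ✓
2: successors {3}; ◇¬q → ◇¬p there: 3:T. ✓
3: no successors, so ◇(◇¬q → ◇¬p) fails. ✗
4: successors {2, 5}; ◇¬q → ◇¬p there: 2:T, 5:F. ✓
5: successors {6}; ◇¬q → ◇¬p there: 6:F. ✗
6: successors {6}; ◇¬q → ◇¬p there: 6:F. ✗
Satisfying worlds: {1, 2, 4}.

3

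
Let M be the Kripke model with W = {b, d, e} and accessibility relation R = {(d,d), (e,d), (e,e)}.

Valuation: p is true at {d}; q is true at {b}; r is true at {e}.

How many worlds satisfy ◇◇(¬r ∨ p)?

2

b: no successors, so ◇◇(¬r ∨ p) fails. ✗
d: successors {d}; ◇(¬r ∨ p) there: d:T. ✓
e: successors {d, e}; ◇(¬r ∨ p) there: d:T, e:T. ✓
Satisfying worlds: {d, e}.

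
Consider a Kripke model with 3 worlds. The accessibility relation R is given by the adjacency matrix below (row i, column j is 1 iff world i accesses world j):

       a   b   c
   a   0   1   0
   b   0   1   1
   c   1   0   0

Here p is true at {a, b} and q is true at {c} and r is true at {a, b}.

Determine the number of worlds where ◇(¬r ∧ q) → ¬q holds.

3

a: ◇(¬r ∧ q) is F, ¬q is T. ✓
b: ◇(¬r ∧ q) is T, ¬q is T. ✓
c: ◇(¬r ∧ q) is F, ¬q is F. ✓
Satisfying worlds: {a, b, c}.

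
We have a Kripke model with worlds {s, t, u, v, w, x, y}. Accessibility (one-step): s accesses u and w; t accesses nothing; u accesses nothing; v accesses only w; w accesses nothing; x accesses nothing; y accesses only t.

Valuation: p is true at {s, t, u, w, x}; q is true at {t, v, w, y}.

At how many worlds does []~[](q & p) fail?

s: successors {u, w}; ~[](q & p) there: u:F, w:F. ✗
t: no successors, so []~[](q & p) holds vacuously. ✓
u: no successors, so []~[](q & p) holds vacuously. ✓
v: successors {w}; ~[](q & p) there: w:F. ✗
w: no successors, so []~[](q & p) holds vacuously. ✓
x: no successors, so []~[](q & p) holds vacuously. ✓
y: successors {t}; ~[](q & p) there: t:F. ✗
Satisfying worlds: {t, u, w, x}.
So []~[](q & p) fails at the other 3 worlds.

3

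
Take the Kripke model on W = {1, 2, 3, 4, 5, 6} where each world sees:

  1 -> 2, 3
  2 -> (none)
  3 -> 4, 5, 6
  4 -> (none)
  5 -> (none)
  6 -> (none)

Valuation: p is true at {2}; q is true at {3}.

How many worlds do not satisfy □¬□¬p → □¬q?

1: □¬□¬p is F, □¬q is F. ✓
2: □¬□¬p is T, □¬q is T. ✓
3: □¬□¬p is F, □¬q is T. ✓
4: □¬□¬p is T, □¬q is T. ✓
5: □¬□¬p is T, □¬q is T. ✓
6: □¬□¬p is T, □¬q is T. ✓
Satisfying worlds: {1, 2, 3, 4, 5, 6}.
So □¬□¬p → □¬q fails at the other 0 worlds.

0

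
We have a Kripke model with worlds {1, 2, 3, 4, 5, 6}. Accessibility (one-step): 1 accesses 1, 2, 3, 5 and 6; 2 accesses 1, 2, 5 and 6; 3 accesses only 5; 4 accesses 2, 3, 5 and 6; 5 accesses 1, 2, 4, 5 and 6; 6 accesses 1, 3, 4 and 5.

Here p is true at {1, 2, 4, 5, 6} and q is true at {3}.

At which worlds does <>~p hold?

1: successors {1, 2, 3, 5, 6}; ~p there: 1:F, 2:F, 3:T, 5:F, 6:F. ✓
2: successors {1, 2, 5, 6}; ~p there: 1:F, 2:F, 5:F, 6:F. ✗
3: successors {5}; ~p there: 5:F. ✗
4: successors {2, 3, 5, 6}; ~p there: 2:F, 3:T, 5:F, 6:F. ✓
5: successors {1, 2, 4, 5, 6}; ~p there: 1:F, 2:F, 4:F, 5:F, 6:F. ✗
6: successors {1, 3, 4, 5}; ~p there: 1:F, 3:T, 4:F, 5:F. ✓

{1, 4, 6}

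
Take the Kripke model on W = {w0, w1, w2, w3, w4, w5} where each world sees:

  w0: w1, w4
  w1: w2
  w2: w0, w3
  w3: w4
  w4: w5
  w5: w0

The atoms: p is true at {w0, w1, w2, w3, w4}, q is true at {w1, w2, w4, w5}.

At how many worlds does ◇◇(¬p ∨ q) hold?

w0: successors {w1, w4}; ◇(¬p ∨ q) there: w1:T, w4:T. ✓
w1: successors {w2}; ◇(¬p ∨ q) there: w2:F. ✗
w2: successors {w0, w3}; ◇(¬p ∨ q) there: w0:T, w3:T. ✓
w3: successors {w4}; ◇(¬p ∨ q) there: w4:T. ✓
w4: successors {w5}; ◇(¬p ∨ q) there: w5:F. ✗
w5: successors {w0}; ◇(¬p ∨ q) there: w0:T. ✓
Satisfying worlds: {w0, w2, w3, w5}.

4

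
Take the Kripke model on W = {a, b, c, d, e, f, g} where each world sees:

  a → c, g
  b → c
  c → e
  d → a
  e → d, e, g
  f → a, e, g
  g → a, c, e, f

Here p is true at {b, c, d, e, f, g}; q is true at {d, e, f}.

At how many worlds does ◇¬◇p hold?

a: successors {c, g}; ¬◇p there: c:F, g:F. ✗
b: successors {c}; ¬◇p there: c:F. ✗
c: successors {e}; ¬◇p there: e:F. ✗
d: successors {a}; ¬◇p there: a:F. ✗
e: successors {d, e, g}; ¬◇p there: d:T, e:F, g:F. ✓
f: successors {a, e, g}; ¬◇p there: a:F, e:F, g:F. ✗
g: successors {a, c, e, f}; ¬◇p there: a:F, c:F, e:F, f:F. ✗
Satisfying worlds: {e}.

1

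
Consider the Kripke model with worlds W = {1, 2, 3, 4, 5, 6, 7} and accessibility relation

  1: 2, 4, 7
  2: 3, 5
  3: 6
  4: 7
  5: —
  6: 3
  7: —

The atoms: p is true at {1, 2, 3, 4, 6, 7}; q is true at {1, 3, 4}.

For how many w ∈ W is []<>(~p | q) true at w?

1: successors {2, 4, 7}; <>(~p | q) there: 2:T, 4:F, 7:F. ✗
2: successors {3, 5}; <>(~p | q) there: 3:F, 5:F. ✗
3: successors {6}; <>(~p | q) there: 6:T. ✓
4: successors {7}; <>(~p | q) there: 7:F. ✗
5: no successors, so []<>(~p | q) holds vacuously. ✓
6: successors {3}; <>(~p | q) there: 3:F. ✗
7: no successors, so []<>(~p | q) holds vacuously. ✓
Satisfying worlds: {3, 5, 7}.

3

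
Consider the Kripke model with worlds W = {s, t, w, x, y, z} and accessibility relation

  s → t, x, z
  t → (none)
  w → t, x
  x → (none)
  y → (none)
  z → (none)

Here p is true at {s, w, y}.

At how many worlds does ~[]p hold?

s: []p is F. ✓
t: []p is T. ✗
w: []p is F. ✓
x: []p is T. ✗
y: []p is T. ✗
z: []p is T. ✗
Satisfying worlds: {s, w}.

2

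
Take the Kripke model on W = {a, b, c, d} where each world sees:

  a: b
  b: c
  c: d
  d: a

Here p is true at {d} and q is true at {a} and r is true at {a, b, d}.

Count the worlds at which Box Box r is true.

a: successors {b}; Box r there: b:F. ✗
b: successors {c}; Box r there: c:T. ✓
c: successors {d}; Box r there: d:T. ✓
d: successors {a}; Box r there: a:T. ✓
Satisfying worlds: {b, c, d}.

3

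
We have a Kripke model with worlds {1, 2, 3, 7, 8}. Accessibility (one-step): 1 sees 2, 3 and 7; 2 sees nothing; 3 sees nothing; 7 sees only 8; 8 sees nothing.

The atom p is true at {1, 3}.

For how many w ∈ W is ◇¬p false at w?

3

1: successors {2, 3, 7}; ¬p there: 2:T, 3:F, 7:T. ✓
2: no successors, so ◇¬p fails. ✗
3: no successors, so ◇¬p fails. ✗
7: successors {8}; ¬p there: 8:T. ✓
8: no successors, so ◇¬p fails. ✗
Satisfying worlds: {1, 7}.
So ◇¬p fails at the other 3 worlds.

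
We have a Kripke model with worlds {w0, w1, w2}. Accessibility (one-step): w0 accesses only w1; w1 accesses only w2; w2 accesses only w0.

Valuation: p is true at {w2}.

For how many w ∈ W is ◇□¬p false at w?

1

w0: successors {w1}; □¬p there: w1:F. ✗
w1: successors {w2}; □¬p there: w2:T. ✓
w2: successors {w0}; □¬p there: w0:T. ✓
Satisfying worlds: {w1, w2}.
So ◇□¬p fails at the other 1 world.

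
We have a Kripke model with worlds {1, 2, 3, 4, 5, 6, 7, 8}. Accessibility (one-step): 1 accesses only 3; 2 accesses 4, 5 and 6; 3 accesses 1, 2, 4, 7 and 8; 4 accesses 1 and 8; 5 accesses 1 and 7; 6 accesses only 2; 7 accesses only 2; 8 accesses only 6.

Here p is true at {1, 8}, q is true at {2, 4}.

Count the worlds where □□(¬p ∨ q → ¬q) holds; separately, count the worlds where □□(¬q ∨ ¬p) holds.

1 and 8

For □□(¬p ∨ q → ¬q):
1: successors {3}; □(¬p ∨ q → ¬q) there: 3:F. ✗
2: successors {4, 5, 6}; □(¬p ∨ q → ¬q) there: 4:T, 5:T, 6:F. ✗
3: successors {1, 2, 4, 7, 8}; □(¬p ∨ q → ¬q) there: 1:T, 2:F, 4:T, 7:F, 8:T. ✗
4: successors {1, 8}; □(¬p ∨ q → ¬q) there: 1:T, 8:T. ✓
5: successors {1, 7}; □(¬p ∨ q → ¬q) there: 1:T, 7:F. ✗
6: successors {2}; □(¬p ∨ q → ¬q) there: 2:F. ✗
7: successors {2}; □(¬p ∨ q → ¬q) there: 2:F. ✗
8: successors {6}; □(¬p ∨ q → ¬q) there: 6:F. ✗
— 1 world.
For □□(¬q ∨ ¬p):
1: successors {3}; □(¬q ∨ ¬p) there: 3:T. ✓
2: successors {4, 5, 6}; □(¬q ∨ ¬p) there: 4:T, 5:T, 6:T. ✓
3: successors {1, 2, 4, 7, 8}; □(¬q ∨ ¬p) there: 1:T, 2:T, 4:T, 7:T, 8:T. ✓
4: successors {1, 8}; □(¬q ∨ ¬p) there: 1:T, 8:T. ✓
5: successors {1, 7}; □(¬q ∨ ¬p) there: 1:T, 7:T. ✓
6: successors {2}; □(¬q ∨ ¬p) there: 2:T. ✓
7: successors {2}; □(¬q ∨ ¬p) there: 2:T. ✓
8: successors {6}; □(¬q ∨ ¬p) there: 6:T. ✓
— 8 worlds.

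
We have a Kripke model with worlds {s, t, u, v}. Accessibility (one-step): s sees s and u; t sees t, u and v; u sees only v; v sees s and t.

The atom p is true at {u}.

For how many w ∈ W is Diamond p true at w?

s: successors {s, u}; p there: s:F, u:T. ✓
t: successors {t, u, v}; p there: t:F, u:T, v:F. ✓
u: successors {v}; p there: v:F. ✗
v: successors {s, t}; p there: s:F, t:F. ✗
Satisfying worlds: {s, t}.

2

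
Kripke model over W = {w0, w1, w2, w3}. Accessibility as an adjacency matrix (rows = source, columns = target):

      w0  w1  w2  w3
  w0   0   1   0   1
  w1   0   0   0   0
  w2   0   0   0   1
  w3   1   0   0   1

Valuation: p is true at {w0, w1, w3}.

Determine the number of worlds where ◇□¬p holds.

w0: successors {w1, w3}; □¬p there: w1:T, w3:F. ✓
w1: no successors, so ◇□¬p fails. ✗
w2: successors {w3}; □¬p there: w3:F. ✗
w3: successors {w0, w3}; □¬p there: w0:F, w3:F. ✗
Satisfying worlds: {w0}.

1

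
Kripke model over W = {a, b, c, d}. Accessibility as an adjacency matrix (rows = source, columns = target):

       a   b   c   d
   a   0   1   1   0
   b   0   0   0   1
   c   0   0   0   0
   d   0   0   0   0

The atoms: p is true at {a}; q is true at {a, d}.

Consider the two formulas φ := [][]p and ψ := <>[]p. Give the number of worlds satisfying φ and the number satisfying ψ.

3 and 2

For [][]p:
a: successors {b, c}; []p there: b:F, c:T. ✗
b: successors {d}; []p there: d:T. ✓
c: no successors, so [][]p holds vacuously. ✓
d: no successors, so [][]p holds vacuously. ✓
— 3 worlds.
For <>[]p:
a: successors {b, c}; []p there: b:F, c:T. ✓
b: successors {d}; []p there: d:T. ✓
c: no successors, so <>[]p fails. ✗
d: no successors, so <>[]p fails. ✗
— 2 worlds.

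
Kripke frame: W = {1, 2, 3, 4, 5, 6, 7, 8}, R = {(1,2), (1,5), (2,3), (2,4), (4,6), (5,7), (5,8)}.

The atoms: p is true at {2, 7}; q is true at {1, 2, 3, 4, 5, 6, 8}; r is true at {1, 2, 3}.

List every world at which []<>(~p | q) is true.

1: successors {2, 5}; <>(~p | q) there: 2:T, 5:T. ✓
2: successors {3, 4}; <>(~p | q) there: 3:F, 4:T. ✗
3: no successors, so []<>(~p | q) holds vacuously. ✓
4: successors {6}; <>(~p | q) there: 6:F. ✗
5: successors {7, 8}; <>(~p | q) there: 7:F, 8:F. ✗
6: no successors, so []<>(~p | q) holds vacuously. ✓
7: no successors, so []<>(~p | q) holds vacuously. ✓
8: no successors, so []<>(~p | q) holds vacuously. ✓

{1, 3, 6, 7, 8}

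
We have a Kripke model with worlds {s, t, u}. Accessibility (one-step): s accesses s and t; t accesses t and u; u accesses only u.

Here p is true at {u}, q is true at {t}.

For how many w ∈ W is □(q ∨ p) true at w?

2

s: successors {s, t}; q ∨ p there: s:F, t:T. ✗
t: successors {t, u}; q ∨ p there: t:T, u:T. ✓
u: successors {u}; q ∨ p there: u:T. ✓
Satisfying worlds: {t, u}.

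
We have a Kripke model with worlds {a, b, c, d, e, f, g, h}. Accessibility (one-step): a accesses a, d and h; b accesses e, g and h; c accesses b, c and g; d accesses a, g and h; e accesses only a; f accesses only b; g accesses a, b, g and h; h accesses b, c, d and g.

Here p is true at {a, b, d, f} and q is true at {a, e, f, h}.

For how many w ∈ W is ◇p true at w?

a: successors {a, d, h}; p there: a:T, d:T, h:F. ✓
b: successors {e, g, h}; p there: e:F, g:F, h:F. ✗
c: successors {b, c, g}; p there: b:T, c:F, g:F. ✓
d: successors {a, g, h}; p there: a:T, g:F, h:F. ✓
e: successors {a}; p there: a:T. ✓
f: successors {b}; p there: b:T. ✓
g: successors {a, b, g, h}; p there: a:T, b:T, g:F, h:F. ✓
h: successors {b, c, d, g}; p there: b:T, c:F, d:T, g:F. ✓
Satisfying worlds: {a, c, d, e, f, g, h}.

7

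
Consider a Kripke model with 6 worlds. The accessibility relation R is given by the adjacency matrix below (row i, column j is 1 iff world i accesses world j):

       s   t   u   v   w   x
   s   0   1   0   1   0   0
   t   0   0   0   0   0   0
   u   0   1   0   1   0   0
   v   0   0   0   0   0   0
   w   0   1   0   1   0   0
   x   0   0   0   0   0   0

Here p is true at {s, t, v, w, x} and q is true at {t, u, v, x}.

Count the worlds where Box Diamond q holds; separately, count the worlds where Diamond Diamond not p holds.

For Box Diamond q:
s: successors {t, v}; Diamond q there: t:F, v:F. ✗
t: no successors, so Box Diamond q holds vacuously. ✓
u: successors {t, v}; Diamond q there: t:F, v:F. ✗
v: no successors, so Box Diamond q holds vacuously. ✓
w: successors {t, v}; Diamond q there: t:F, v:F. ✗
x: no successors, so Box Diamond q holds vacuously. ✓
— 3 worlds.
For Diamond Diamond not p:
s: successors {t, v}; Diamond not p there: t:F, v:F. ✗
t: no successors, so Diamond Diamond not p fails. ✗
u: successors {t, v}; Diamond not p there: t:F, v:F. ✗
v: no successors, so Diamond Diamond not p fails. ✗
w: successors {t, v}; Diamond not p there: t:F, v:F. ✗
x: no successors, so Diamond Diamond not p fails. ✗
— 0 worlds.

3 and 0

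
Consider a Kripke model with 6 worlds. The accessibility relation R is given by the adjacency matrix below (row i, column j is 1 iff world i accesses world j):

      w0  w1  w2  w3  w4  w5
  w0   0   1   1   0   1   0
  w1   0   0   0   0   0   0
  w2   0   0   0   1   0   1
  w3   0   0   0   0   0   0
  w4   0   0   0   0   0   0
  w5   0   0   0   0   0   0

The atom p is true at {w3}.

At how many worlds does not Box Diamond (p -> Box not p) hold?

w0: Box Diamond (p -> Box not p) is F. ✓
w1: Box Diamond (p -> Box not p) is T. ✗
w2: Box Diamond (p -> Box not p) is F. ✓
w3: Box Diamond (p -> Box not p) is T. ✗
w4: Box Diamond (p -> Box not p) is T. ✗
w5: Box Diamond (p -> Box not p) is T. ✗
Satisfying worlds: {w0, w2}.

2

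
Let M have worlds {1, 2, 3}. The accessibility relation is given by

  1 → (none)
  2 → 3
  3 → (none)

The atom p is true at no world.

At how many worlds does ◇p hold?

1: no successors, so ◇p fails. ✗
2: successors {3}; p there: 3:F. ✗
3: no successors, so ◇p fails. ✗
Satisfying worlds: ∅.

0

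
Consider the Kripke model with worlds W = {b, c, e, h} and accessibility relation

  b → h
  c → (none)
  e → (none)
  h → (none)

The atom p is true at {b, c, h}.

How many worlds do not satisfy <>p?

3

b: successors {h}; p there: h:T. ✓
c: no successors, so <>p fails. ✗
e: no successors, so <>p fails. ✗
h: no successors, so <>p fails. ✗
Satisfying worlds: {b}.
So <>p fails at the other 3 worlds.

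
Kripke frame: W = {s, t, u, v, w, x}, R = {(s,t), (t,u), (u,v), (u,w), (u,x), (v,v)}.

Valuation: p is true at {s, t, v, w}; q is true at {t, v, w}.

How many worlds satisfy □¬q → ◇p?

3

s: □¬q is F, ◇p is T. ✓
t: □¬q is T, ◇p is F. ✗
u: □¬q is F, ◇p is T. ✓
v: □¬q is F, ◇p is T. ✓
w: □¬q is T, ◇p is F. ✗
x: □¬q is T, ◇p is F. ✗
Satisfying worlds: {s, u, v}.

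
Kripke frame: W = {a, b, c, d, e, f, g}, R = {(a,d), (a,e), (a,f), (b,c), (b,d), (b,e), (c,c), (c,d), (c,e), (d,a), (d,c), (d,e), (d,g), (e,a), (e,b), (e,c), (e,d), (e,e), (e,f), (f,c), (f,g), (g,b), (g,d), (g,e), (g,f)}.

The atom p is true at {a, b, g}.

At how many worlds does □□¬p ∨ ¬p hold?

a: □□¬p is F, ¬p is F. ✗
b: □□¬p is F, ¬p is F. ✗
c: □□¬p is F, ¬p is T. ✓
d: □□¬p is F, ¬p is T. ✓
e: □□¬p is F, ¬p is T. ✓
f: □□¬p is F, ¬p is T. ✓
g: □□¬p is F, ¬p is F. ✗
Satisfying worlds: {c, d, e, f}.

4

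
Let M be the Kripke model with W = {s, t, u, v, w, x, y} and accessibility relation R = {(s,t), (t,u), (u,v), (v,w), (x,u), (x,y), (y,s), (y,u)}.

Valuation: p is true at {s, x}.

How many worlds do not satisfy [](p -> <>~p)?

s: successors {t}; p -> <>~p there: t:T. ✓
t: successors {u}; p -> <>~p there: u:T. ✓
u: successors {v}; p -> <>~p there: v:T. ✓
v: successors {w}; p -> <>~p there: w:T. ✓
w: no successors, so [](p -> <>~p) holds vacuously. ✓
x: successors {u, y}; p -> <>~p there: u:T, y:T. ✓
y: successors {s, u}; p -> <>~p there: s:T, u:T. ✓
Satisfying worlds: {s, t, u, v, w, x, y}.
So [](p -> <>~p) fails at the other 0 worlds.

0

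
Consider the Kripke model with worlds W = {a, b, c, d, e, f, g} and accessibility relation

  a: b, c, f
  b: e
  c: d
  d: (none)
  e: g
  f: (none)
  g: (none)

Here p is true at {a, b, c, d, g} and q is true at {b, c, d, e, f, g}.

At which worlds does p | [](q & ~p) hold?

a: p is T, [](q & ~p) is F. ✓
b: p is T, [](q & ~p) is T. ✓
c: p is T, [](q & ~p) is F. ✓
d: p is T, [](q & ~p) is T. ✓
e: p is F, [](q & ~p) is F. ✗
f: p is F, [](q & ~p) is T. ✓
g: p is T, [](q & ~p) is T. ✓

{a, b, c, d, f, g}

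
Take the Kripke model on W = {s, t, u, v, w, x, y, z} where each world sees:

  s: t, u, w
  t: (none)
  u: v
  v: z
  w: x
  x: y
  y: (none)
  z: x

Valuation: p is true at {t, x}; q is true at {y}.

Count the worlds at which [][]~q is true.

s: successors {t, u, w}; []~q there: t:T, u:T, w:T. ✓
t: no successors, so [][]~q holds vacuously. ✓
u: successors {v}; []~q there: v:T. ✓
v: successors {z}; []~q there: z:T. ✓
w: successors {x}; []~q there: x:F. ✗
x: successors {y}; []~q there: y:T. ✓
y: no successors, so [][]~q holds vacuously. ✓
z: successors {x}; []~q there: x:F. ✗
Satisfying worlds: {s, t, u, v, x, y}.

6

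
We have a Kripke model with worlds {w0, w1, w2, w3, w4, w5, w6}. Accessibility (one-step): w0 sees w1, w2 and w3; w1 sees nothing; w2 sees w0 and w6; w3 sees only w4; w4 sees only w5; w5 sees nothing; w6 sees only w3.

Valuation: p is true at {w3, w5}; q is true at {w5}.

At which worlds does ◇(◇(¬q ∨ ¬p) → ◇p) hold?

w0: successors {w1, w2, w3}; ◇(¬q ∨ ¬p) → ◇p there: w1:T, w2:F, w3:F. ✓
w1: no successors, so ◇(◇(¬q ∨ ¬p) → ◇p) fails. ✗
w2: successors {w0, w6}; ◇(¬q ∨ ¬p) → ◇p there: w0:T, w6:T. ✓
w3: successors {w4}; ◇(¬q ∨ ¬p) → ◇p there: w4:T. ✓
w4: successors {w5}; ◇(¬q ∨ ¬p) → ◇p there: w5:T. ✓
w5: no successors, so ◇(◇(¬q ∨ ¬p) → ◇p) fails. ✗
w6: successors {w3}; ◇(¬q ∨ ¬p) → ◇p there: w3:F. ✗

{w0, w2, w3, w4}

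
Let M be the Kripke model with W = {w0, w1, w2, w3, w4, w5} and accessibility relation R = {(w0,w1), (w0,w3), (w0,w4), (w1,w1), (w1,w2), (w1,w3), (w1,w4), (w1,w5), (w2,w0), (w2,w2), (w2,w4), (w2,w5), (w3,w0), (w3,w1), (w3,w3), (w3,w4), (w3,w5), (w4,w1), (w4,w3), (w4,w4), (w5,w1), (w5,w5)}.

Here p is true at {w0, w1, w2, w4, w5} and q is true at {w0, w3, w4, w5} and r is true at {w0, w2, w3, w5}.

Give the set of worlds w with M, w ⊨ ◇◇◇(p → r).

w0: successors {w1, w3, w4}; ◇◇(p → r) there: w1:T, w3:T, w4:T. ✓
w1: successors {w1, w2, w3, w4, w5}; ◇◇(p → r) there: w1:T, w2:T, w3:T, w4:T, w5:T. ✓
w2: successors {w0, w2, w4, w5}; ◇◇(p → r) there: w0:T, w2:T, w4:T, w5:T. ✓
w3: successors {w0, w1, w3, w4, w5}; ◇◇(p → r) there: w0:T, w1:T, w3:T, w4:T, w5:T. ✓
w4: successors {w1, w3, w4}; ◇◇(p → r) there: w1:T, w3:T, w4:T. ✓
w5: successors {w1, w5}; ◇◇(p → r) there: w1:T, w5:T. ✓

{w0, w1, w2, w3, w4, w5}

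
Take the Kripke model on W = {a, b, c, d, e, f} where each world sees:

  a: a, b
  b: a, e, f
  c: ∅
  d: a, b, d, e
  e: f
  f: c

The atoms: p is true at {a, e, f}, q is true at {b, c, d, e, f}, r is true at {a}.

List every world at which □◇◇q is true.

{a, c, d}

a: successors {a, b}; ◇◇q there: a:T, b:T. ✓
b: successors {a, e, f}; ◇◇q there: a:T, e:T, f:F. ✗
c: no successors, so □◇◇q holds vacuously. ✓
d: successors {a, b, d, e}; ◇◇q there: a:T, b:T, d:T, e:T. ✓
e: successors {f}; ◇◇q there: f:F. ✗
f: successors {c}; ◇◇q there: c:F. ✗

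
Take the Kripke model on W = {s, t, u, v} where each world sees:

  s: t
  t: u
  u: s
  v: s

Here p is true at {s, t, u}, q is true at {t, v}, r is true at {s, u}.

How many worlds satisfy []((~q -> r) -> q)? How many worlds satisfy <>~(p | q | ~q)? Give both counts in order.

For []((~q -> r) -> q):
s: successors {t}; (~q -> r) -> q there: t:T. ✓
t: successors {u}; (~q -> r) -> q there: u:F. ✗
u: successors {s}; (~q -> r) -> q there: s:F. ✗
v: successors {s}; (~q -> r) -> q there: s:F. ✗
— 1 world.
For <>~(p | q | ~q):
s: successors {t}; ~(p | q | ~q) there: t:F. ✗
t: successors {u}; ~(p | q | ~q) there: u:F. ✗
u: successors {s}; ~(p | q | ~q) there: s:F. ✗
v: successors {s}; ~(p | q | ~q) there: s:F. ✗
— 0 worlds.

1 and 0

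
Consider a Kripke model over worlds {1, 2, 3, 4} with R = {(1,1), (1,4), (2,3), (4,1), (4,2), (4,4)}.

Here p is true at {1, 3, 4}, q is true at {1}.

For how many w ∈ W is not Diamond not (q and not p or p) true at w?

3

1: Diamond not (q and not p or p) is F. ✓
2: Diamond not (q and not p or p) is F. ✓
3: Diamond not (q and not p or p) is F. ✓
4: Diamond not (q and not p or p) is T. ✗
Satisfying worlds: {1, 2, 3}.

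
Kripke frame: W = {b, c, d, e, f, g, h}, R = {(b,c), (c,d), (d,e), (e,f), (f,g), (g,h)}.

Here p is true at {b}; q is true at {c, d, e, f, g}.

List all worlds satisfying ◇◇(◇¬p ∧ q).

{b, c, d, e}

b: successors {c}; ◇(◇¬p ∧ q) there: c:T. ✓
c: successors {d}; ◇(◇¬p ∧ q) there: d:T. ✓
d: successors {e}; ◇(◇¬p ∧ q) there: e:T. ✓
e: successors {f}; ◇(◇¬p ∧ q) there: f:T. ✓
f: successors {g}; ◇(◇¬p ∧ q) there: g:F. ✗
g: successors {h}; ◇(◇¬p ∧ q) there: h:F. ✗
h: no successors, so ◇◇(◇¬p ∧ q) fails. ✗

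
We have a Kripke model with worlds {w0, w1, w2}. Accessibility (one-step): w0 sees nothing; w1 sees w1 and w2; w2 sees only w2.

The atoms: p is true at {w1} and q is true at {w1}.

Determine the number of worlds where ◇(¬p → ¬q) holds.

w0: no successors, so ◇(¬p → ¬q) fails. ✗
w1: successors {w1, w2}; ¬p → ¬q there: w1:T, w2:T. ✓
w2: successors {w2}; ¬p → ¬q there: w2:T. ✓
Satisfying worlds: {w1, w2}.

2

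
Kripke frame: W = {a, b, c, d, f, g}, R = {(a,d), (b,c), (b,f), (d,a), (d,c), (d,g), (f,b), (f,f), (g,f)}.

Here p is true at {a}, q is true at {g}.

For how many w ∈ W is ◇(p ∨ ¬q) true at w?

5

a: successors {d}; p ∨ ¬q there: d:T. ✓
b: successors {c, f}; p ∨ ¬q there: c:T, f:T. ✓
c: no successors, so ◇(p ∨ ¬q) fails. ✗
d: successors {a, c, g}; p ∨ ¬q there: a:T, c:T, g:F. ✓
f: successors {b, f}; p ∨ ¬q there: b:T, f:T. ✓
g: successors {f}; p ∨ ¬q there: f:T. ✓
Satisfying worlds: {a, b, d, f, g}.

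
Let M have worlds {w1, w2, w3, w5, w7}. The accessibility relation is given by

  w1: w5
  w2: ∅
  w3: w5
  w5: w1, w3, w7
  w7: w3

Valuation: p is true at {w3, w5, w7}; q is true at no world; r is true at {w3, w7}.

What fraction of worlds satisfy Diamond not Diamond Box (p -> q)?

w1: successors {w5}; not Diamond Box (p -> q) there: w5:T. ✓
w2: no successors, so Diamond not Diamond Box (p -> q) fails. ✗
w3: successors {w5}; not Diamond Box (p -> q) there: w5:T. ✓
w5: successors {w1, w3, w7}; not Diamond Box (p -> q) there: w1:T, w3:T, w7:T. ✓
w7: successors {w3}; not Diamond Box (p -> q) there: w3:T. ✓
That's 4 of 5 worlds, so 4/5.

4/5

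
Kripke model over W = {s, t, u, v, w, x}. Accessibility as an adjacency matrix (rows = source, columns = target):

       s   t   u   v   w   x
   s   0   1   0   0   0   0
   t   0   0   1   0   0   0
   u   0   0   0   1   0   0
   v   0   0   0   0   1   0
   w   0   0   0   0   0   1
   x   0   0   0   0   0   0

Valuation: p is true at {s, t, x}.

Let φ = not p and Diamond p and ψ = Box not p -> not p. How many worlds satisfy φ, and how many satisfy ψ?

For not p and Diamond p:
s: not p is F, Diamond p is T. ✗
t: not p is F, Diamond p is F. ✗
u: not p is T, Diamond p is F. ✗
v: not p is T, Diamond p is F. ✗
w: not p is T, Diamond p is T. ✓
x: not p is F, Diamond p is F. ✗
— 1 world.
For Box not p -> not p:
s: Box not p is F, not p is F. ✓
t: Box not p is T, not p is F. ✗
u: Box not p is T, not p is T. ✓
v: Box not p is T, not p is T. ✓
w: Box not p is F, not p is T. ✓
x: Box not p is T, not p is F. ✗
— 4 worlds.

1 and 4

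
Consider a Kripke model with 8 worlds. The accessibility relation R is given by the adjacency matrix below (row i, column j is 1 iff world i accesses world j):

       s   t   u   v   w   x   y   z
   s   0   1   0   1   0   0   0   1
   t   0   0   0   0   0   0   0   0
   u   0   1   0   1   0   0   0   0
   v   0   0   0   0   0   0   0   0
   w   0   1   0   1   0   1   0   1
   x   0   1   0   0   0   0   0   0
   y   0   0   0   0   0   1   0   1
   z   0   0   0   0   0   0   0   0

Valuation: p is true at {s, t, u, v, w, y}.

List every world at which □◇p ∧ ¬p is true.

s: □◇p is F, ¬p is F. ✗
t: □◇p is T, ¬p is F. ✗
u: □◇p is F, ¬p is F. ✗
v: □◇p is T, ¬p is F. ✗
w: □◇p is F, ¬p is F. ✗
x: □◇p is F, ¬p is T. ✗
y: □◇p is F, ¬p is F. ✗
z: □◇p is T, ¬p is T. ✓

{z}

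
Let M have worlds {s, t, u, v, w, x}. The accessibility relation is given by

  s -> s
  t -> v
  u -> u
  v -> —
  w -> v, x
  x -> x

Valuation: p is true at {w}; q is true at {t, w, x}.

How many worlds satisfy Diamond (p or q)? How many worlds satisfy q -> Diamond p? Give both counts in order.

For Diamond (p or q):
s: successors {s}; p or q there: s:F. ✗
t: successors {v}; p or q there: v:F. ✗
u: successors {u}; p or q there: u:F. ✗
v: no successors, so Diamond (p or q) fails. ✗
w: successors {v, x}; p or q there: v:F, x:T. ✓
x: successors {x}; p or q there: x:T. ✓
— 2 worlds.
For q -> Diamond p:
s: q is F, Diamond p is F. ✓
t: q is T, Diamond p is F. ✗
u: q is F, Diamond p is F. ✓
v: q is F, Diamond p is F. ✓
w: q is T, Diamond p is F. ✗
x: q is T, Diamond p is F. ✗
— 3 worlds.

2 and 3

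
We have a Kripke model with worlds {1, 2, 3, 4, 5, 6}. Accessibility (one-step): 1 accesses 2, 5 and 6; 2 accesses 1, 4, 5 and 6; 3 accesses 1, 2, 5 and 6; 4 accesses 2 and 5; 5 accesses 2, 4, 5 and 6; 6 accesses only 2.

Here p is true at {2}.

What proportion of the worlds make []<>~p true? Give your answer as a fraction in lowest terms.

1: successors {2, 5, 6}; <>~p there: 2:T, 5:T, 6:F. ✗
2: successors {1, 4, 5, 6}; <>~p there: 1:T, 4:T, 5:T, 6:F. ✗
3: successors {1, 2, 5, 6}; <>~p there: 1:T, 2:T, 5:T, 6:F. ✗
4: successors {2, 5}; <>~p there: 2:T, 5:T. ✓
5: successors {2, 4, 5, 6}; <>~p there: 2:T, 4:T, 5:T, 6:F. ✗
6: successors {2}; <>~p there: 2:T. ✓
That's 2 of 6 worlds, so 2/6 = 1/3.

1/3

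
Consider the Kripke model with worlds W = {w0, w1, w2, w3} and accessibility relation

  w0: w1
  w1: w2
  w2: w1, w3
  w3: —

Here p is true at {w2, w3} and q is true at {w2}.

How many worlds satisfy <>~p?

w0: successors {w1}; ~p there: w1:T. ✓
w1: successors {w2}; ~p there: w2:F. ✗
w2: successors {w1, w3}; ~p there: w1:T, w3:F. ✓
w3: no successors, so <>~p fails. ✗
Satisfying worlds: {w0, w2}.

2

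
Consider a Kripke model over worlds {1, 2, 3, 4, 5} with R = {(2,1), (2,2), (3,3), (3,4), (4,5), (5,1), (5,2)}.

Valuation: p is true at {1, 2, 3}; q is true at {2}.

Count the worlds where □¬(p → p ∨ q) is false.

1: no successors, so □¬(p → p ∨ q) holds vacuously. ✓
2: successors {1, 2}; ¬(p → p ∨ q) there: 1:F, 2:F. ✗
3: successors {3, 4}; ¬(p → p ∨ q) there: 3:F, 4:F. ✗
4: successors {5}; ¬(p → p ∨ q) there: 5:F. ✗
5: successors {1, 2}; ¬(p → p ∨ q) there: 1:F, 2:F. ✗
Satisfying worlds: {1}.
So □¬(p → p ∨ q) fails at the other 4 worlds.

4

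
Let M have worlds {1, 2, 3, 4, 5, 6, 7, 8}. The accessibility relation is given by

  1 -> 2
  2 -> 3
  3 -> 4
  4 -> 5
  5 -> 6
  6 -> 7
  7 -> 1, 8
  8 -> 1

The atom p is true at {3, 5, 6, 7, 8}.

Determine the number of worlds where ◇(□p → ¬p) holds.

1: successors {2}; □p → ¬p there: 2:T. ✓
2: successors {3}; □p → ¬p there: 3:T. ✓
3: successors {4}; □p → ¬p there: 4:T. ✓
4: successors {5}; □p → ¬p there: 5:F. ✗
5: successors {6}; □p → ¬p there: 6:F. ✗
6: successors {7}; □p → ¬p there: 7:T. ✓
7: successors {1, 8}; □p → ¬p there: 1:T, 8:T. ✓
8: successors {1}; □p → ¬p there: 1:T. ✓
Satisfying worlds: {1, 2, 3, 6, 7, 8}.

6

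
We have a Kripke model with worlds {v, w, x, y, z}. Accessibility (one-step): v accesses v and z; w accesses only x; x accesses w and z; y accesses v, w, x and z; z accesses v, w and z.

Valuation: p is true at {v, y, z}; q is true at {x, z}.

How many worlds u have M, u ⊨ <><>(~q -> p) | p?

5

v: <><>(~q -> p) is T, p is T. ✓
w: <><>(~q -> p) is T, p is F. ✓
x: <><>(~q -> p) is T, p is F. ✓
y: <><>(~q -> p) is T, p is T. ✓
z: <><>(~q -> p) is T, p is T. ✓
Satisfying worlds: {v, w, x, y, z}.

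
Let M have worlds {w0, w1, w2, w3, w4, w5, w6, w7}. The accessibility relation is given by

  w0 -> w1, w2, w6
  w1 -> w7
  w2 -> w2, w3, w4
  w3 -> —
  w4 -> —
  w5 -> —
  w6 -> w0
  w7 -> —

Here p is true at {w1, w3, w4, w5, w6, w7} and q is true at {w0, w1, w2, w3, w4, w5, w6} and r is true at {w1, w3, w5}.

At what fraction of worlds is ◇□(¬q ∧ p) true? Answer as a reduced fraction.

3/8

w0: successors {w1, w2, w6}; □(¬q ∧ p) there: w1:T, w2:F, w6:F. ✓
w1: successors {w7}; □(¬q ∧ p) there: w7:T. ✓
w2: successors {w2, w3, w4}; □(¬q ∧ p) there: w2:F, w3:T, w4:T. ✓
w3: no successors, so ◇□(¬q ∧ p) fails. ✗
w4: no successors, so ◇□(¬q ∧ p) fails. ✗
w5: no successors, so ◇□(¬q ∧ p) fails. ✗
w6: successors {w0}; □(¬q ∧ p) there: w0:F. ✗
w7: no successors, so ◇□(¬q ∧ p) fails. ✗
That's 3 of 8 worlds, so 3/8.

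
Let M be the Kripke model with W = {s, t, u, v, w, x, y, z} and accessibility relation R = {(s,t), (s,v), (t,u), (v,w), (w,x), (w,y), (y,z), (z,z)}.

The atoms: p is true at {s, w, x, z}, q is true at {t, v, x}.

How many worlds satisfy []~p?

s: successors {t, v}; ~p there: t:T, v:T. ✓
t: successors {u}; ~p there: u:T. ✓
u: no successors, so []~p holds vacuously. ✓
v: successors {w}; ~p there: w:F. ✗
w: successors {x, y}; ~p there: x:F, y:T. ✗
x: no successors, so []~p holds vacuously. ✓
y: successors {z}; ~p there: z:F. ✗
z: successors {z}; ~p there: z:F. ✗
Satisfying worlds: {s, t, u, x}.

4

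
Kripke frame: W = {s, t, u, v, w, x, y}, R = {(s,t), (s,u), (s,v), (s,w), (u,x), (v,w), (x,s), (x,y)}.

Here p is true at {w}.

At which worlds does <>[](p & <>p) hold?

{s, v, x}

s: successors {t, u, v, w}; [](p & <>p) there: t:T, u:F, v:F, w:T. ✓
t: no successors, so <>[](p & <>p) fails. ✗
u: successors {x}; [](p & <>p) there: x:F. ✗
v: successors {w}; [](p & <>p) there: w:T. ✓
w: no successors, so <>[](p & <>p) fails. ✗
x: successors {s, y}; [](p & <>p) there: s:F, y:T. ✓
y: no successors, so <>[](p & <>p) fails. ✗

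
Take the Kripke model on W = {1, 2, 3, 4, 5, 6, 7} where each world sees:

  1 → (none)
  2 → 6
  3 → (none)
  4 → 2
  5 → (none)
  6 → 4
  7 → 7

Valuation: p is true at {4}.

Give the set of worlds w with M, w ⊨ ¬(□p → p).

1: □p → p is F. ✓
2: □p → p is T. ✗
3: □p → p is F. ✓
4: □p → p is T. ✗
5: □p → p is F. ✓
6: □p → p is F. ✓
7: □p → p is T. ✗

{1, 3, 5, 6}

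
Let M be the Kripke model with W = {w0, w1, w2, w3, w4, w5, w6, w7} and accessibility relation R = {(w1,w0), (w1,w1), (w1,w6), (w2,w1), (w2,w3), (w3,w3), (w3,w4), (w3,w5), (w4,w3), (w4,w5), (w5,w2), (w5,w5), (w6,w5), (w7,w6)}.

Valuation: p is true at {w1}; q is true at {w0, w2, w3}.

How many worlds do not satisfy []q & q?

w0: []q is T, q is T. ✓
w1: []q is F, q is F. ✗
w2: []q is F, q is T. ✗
w3: []q is F, q is T. ✗
w4: []q is F, q is F. ✗
w5: []q is F, q is F. ✗
w6: []q is F, q is F. ✗
w7: []q is F, q is F. ✗
Satisfying worlds: {w0}.
So []q & q fails at the other 7 worlds.

7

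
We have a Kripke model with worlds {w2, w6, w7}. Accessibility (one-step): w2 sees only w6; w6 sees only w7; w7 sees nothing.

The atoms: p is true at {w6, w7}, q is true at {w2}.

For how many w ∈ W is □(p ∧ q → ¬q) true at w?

3

w2: successors {w6}; p ∧ q → ¬q there: w6:T. ✓
w6: successors {w7}; p ∧ q → ¬q there: w7:T. ✓
w7: no successors, so □(p ∧ q → ¬q) holds vacuously. ✓
Satisfying worlds: {w2, w6, w7}.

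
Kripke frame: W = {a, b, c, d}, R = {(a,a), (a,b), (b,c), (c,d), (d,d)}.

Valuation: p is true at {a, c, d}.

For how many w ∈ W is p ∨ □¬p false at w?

a: p is T, □¬p is F. ✓
b: p is F, □¬p is F. ✗
c: p is T, □¬p is F. ✓
d: p is T, □¬p is F. ✓
Satisfying worlds: {a, c, d}.
So p ∨ □¬p fails at the other 1 world.

1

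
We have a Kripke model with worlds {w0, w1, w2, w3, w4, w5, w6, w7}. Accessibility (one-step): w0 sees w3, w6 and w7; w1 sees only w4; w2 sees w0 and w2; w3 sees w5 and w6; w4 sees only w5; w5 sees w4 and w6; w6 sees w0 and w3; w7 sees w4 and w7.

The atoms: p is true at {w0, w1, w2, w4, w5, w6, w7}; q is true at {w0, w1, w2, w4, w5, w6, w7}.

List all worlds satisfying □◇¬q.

w0: successors {w3, w6, w7}; ◇¬q there: w3:F, w6:T, w7:F. ✗
w1: successors {w4}; ◇¬q there: w4:F. ✗
w2: successors {w0, w2}; ◇¬q there: w0:T, w2:F. ✗
w3: successors {w5, w6}; ◇¬q there: w5:F, w6:T. ✗
w4: successors {w5}; ◇¬q there: w5:F. ✗
w5: successors {w4, w6}; ◇¬q there: w4:F, w6:T. ✗
w6: successors {w0, w3}; ◇¬q there: w0:T, w3:F. ✗
w7: successors {w4, w7}; ◇¬q there: w4:F, w7:F. ✗

∅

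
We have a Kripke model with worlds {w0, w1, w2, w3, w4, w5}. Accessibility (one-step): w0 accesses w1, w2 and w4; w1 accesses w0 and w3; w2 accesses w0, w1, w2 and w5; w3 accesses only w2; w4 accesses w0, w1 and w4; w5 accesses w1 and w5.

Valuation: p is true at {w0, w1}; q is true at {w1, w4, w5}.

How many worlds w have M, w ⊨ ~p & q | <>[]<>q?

3

w0: ~p & q is F, <>[]<>q is F. ✗
w1: ~p & q is F, <>[]<>q is T. ✓
w2: ~p & q is F, <>[]<>q is F. ✗
w3: ~p & q is F, <>[]<>q is F. ✗
w4: ~p & q is T, <>[]<>q is F. ✓
w5: ~p & q is T, <>[]<>q is F. ✓
Satisfying worlds: {w1, w4, w5}.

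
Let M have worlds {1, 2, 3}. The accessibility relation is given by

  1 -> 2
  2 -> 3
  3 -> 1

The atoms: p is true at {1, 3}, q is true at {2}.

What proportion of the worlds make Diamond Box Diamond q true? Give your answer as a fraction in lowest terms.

1: successors {2}; Box Diamond q there: 2:F. ✗
2: successors {3}; Box Diamond q there: 3:T. ✓
3: successors {1}; Box Diamond q there: 1:F. ✗
That's 1 of 3 worlds, so 1/3.

1/3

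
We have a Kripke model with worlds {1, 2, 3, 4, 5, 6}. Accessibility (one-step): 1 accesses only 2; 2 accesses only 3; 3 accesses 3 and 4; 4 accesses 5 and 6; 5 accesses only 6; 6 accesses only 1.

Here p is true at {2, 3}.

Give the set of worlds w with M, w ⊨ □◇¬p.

1: successors {2}; ◇¬p there: 2:F. ✗
2: successors {3}; ◇¬p there: 3:T. ✓
3: successors {3, 4}; ◇¬p there: 3:T, 4:T. ✓
4: successors {5, 6}; ◇¬p there: 5:T, 6:T. ✓
5: successors {6}; ◇¬p there: 6:T. ✓
6: successors {1}; ◇¬p there: 1:F. ✗

{2, 3, 4, 5}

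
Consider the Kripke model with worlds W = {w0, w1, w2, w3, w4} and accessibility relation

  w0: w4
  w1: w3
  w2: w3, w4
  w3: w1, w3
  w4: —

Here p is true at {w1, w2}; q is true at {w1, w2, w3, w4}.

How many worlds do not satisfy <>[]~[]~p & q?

w0: <>[]~[]~p is T, q is F. ✗
w1: <>[]~[]~p is F, q is T. ✗
w2: <>[]~[]~p is T, q is T. ✓
w3: <>[]~[]~p is T, q is T. ✓
w4: <>[]~[]~p is F, q is T. ✗
Satisfying worlds: {w2, w3}.
So <>[]~[]~p & q fails at the other 3 worlds.

3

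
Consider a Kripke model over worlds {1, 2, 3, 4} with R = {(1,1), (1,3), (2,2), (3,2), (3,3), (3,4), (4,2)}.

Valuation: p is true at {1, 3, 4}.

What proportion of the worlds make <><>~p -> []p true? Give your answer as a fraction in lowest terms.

1/4

1: <><>~p is T, []p is T. ✓
2: <><>~p is T, []p is F. ✗
3: <><>~p is T, []p is F. ✗
4: <><>~p is T, []p is F. ✗
That's 1 of 4 worlds, so 1/4.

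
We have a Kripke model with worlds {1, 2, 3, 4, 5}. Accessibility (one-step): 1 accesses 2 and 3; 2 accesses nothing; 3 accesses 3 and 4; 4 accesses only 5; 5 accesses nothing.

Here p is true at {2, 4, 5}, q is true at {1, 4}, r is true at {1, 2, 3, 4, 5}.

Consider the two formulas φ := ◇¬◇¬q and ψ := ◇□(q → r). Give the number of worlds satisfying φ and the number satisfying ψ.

For ◇¬◇¬q:
1: successors {2, 3}; ¬◇¬q there: 2:T, 3:F. ✓
2: no successors, so ◇¬◇¬q fails. ✗
3: successors {3, 4}; ¬◇¬q there: 3:F, 4:F. ✗
4: successors {5}; ¬◇¬q there: 5:T. ✓
5: no successors, so ◇¬◇¬q fails. ✗
— 2 worlds.
For ◇□(q → r):
1: successors {2, 3}; □(q → r) there: 2:T, 3:T. ✓
2: no successors, so ◇□(q → r) fails. ✗
3: successors {3, 4}; □(q → r) there: 3:T, 4:T. ✓
4: successors {5}; □(q → r) there: 5:T. ✓
5: no successors, so ◇□(q → r) fails. ✗
— 3 worlds.

2 and 3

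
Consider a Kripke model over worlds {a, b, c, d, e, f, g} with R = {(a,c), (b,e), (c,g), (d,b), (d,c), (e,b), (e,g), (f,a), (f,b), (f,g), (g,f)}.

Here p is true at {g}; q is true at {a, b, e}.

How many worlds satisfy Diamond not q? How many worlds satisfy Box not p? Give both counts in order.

6 and 4

For Diamond not q:
a: successors {c}; not q there: c:T. ✓
b: successors {e}; not q there: e:F. ✗
c: successors {g}; not q there: g:T. ✓
d: successors {b, c}; not q there: b:F, c:T. ✓
e: successors {b, g}; not q there: b:F, g:T. ✓
f: successors {a, b, g}; not q there: a:F, b:F, g:T. ✓
g: successors {f}; not q there: f:T. ✓
— 6 worlds.
For Box not p:
a: successors {c}; not p there: c:T. ✓
b: successors {e}; not p there: e:T. ✓
c: successors {g}; not p there: g:F. ✗
d: successors {b, c}; not p there: b:T, c:T. ✓
e: successors {b, g}; not p there: b:T, g:F. ✗
f: successors {a, b, g}; not p there: a:T, b:T, g:F. ✗
g: successors {f}; not p there: f:T. ✓
— 4 worlds.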